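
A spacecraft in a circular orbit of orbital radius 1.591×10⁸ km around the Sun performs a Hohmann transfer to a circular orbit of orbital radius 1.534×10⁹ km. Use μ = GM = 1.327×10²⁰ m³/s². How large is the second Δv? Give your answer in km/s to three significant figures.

Δv ≈ 5.27 km/s

r₁ = 1.591×10⁸ km = 1.591×10¹¹ m.
r₂ = 1.534×10⁹ km = 1.534×10¹² m.
Transfer ellipse a_t = (r₁ + r₂)/2 = 8.466×10¹¹ m.
At r₁: circular v_c1 = √(μ/r₁) = 28880 m/s; transfer-perihelion v_p = √[μ(2/r₁ − 1/a_t)] = 38880 m/s.
At r₂: circular v_c2 = √(μ/r₂) = 9301 m/s; transfer-aphelion v_a = √[μ(2/r₂ − 1/a_t)] = 4032 m/s.
Δv₂ = v_c2 − v_a = 5269 m/s.
= 5.269 km/s.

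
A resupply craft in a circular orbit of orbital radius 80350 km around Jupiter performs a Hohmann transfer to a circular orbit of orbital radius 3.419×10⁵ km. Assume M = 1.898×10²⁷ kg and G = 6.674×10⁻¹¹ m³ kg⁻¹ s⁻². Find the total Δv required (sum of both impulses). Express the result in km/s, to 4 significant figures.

Δv_total ≈ 18.20 km/s

μ = GM = 6.674×10⁻¹¹ × 1.898×10²⁷ = 1.267×10¹⁷ m³/s².
r₁ = 80350 km = 8.035×10⁷ m.
r₂ = 3.419×10⁵ km = 3.419×10⁸ m.
Transfer ellipse a_t = (r₁ + r₂)/2 = 2.111×10⁸ m.
At r₁: circular v_c1 = √(μ/r₁) = 39710 m/s; transfer-perijove v_p = √[μ(2/r₁ − 1/a_t)] = 50530 m/s.
Δv₁ = v_p − v_c1 = 10820 m/s.
At r₂: circular v_c2 = √(μ/r₂) = 19250 m/s; transfer-apojove v_a = √[μ(2/r₂ − 1/a_t)] = 11870 m/s.
Δv₂ = v_c2 − v_a = 7374 m/s.
Total Δv = Δv₁ + Δv₂ = 18200 m/s = 18.20 km/s.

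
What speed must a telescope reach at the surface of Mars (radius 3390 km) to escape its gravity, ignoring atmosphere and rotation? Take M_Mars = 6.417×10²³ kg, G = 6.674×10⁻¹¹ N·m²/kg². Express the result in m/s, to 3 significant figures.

v_esc ≈ 5030 m/s

μ = GM = 6.674×10⁻¹¹ × 6.417×10²³ = 4.283×10¹³ m³/s².
r = R = 3.390×10⁶ m.
Escape speed v_esc = √(2μ/r) = √(2 × 4.283×10¹³ / 3.390×10⁶) = √(2.527×10⁷) = 5027 m/s.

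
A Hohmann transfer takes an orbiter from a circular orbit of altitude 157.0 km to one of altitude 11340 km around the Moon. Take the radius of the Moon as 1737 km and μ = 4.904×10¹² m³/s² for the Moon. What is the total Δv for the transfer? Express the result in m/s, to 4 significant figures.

r₁ = 1737 + 157.0 = 1894.0 km = 1.8940×10⁶ m.
r₂ = 1737 + 11340 = 13077 km = 1.3077×10⁷ m.
Transfer ellipse a_t = (r₁ + r₂)/2 = 7.486×10⁶ m.
At r₁: circular v_c1 = √(μ/r₁) = 1609 m/s; transfer-perilune v_p = √[μ(2/r₁ − 1/a_t)] = 2127 m/s.
Δv₁ = v_p − v_c1 = 517.7 m/s.
At r₂: circular v_c2 = √(μ/r₂) = 612.4 m/s; transfer-apolune v_a = √[μ(2/r₂ − 1/a_t)] = 308.0 m/s.
Δv₂ = v_c2 − v_a = 304.3 m/s.
Total Δv = Δv₁ + Δv₂ = 822.0 m/s.

Δv_total ≈ 822.0 m/s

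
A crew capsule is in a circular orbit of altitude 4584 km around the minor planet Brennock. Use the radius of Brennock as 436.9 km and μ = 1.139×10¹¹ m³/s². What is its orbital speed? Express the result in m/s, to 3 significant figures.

v ≈ 151 m/s

r = 436.9 + 4584 = 5020.9 km = 5.0209×10⁶ m.
For a circular orbit v = √(μ/r) = √(1.139×10¹¹ / 5.021×10⁶) = √(2.269×10⁴) = 150.6 m/s.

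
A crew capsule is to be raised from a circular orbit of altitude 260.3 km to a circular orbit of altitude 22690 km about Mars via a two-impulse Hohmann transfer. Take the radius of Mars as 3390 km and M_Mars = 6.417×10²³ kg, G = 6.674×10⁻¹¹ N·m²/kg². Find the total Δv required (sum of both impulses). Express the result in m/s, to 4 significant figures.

μ = GM = 6.674×10⁻¹¹ × 6.417×10²³ = 4.283×10¹³ m³/s².
r₁ = 3390 + 260.3 = 3650.3 km = 3.6503×10⁶ m.
r₂ = 3390 + 22690 = 26080 km = 2.6080×10⁷ m.
Transfer ellipse a_t = (r₁ + r₂)/2 = 1.487×10⁷ m.
At r₁: circular v_c1 = √(μ/r₁) = 3425 m/s; transfer-periapsis v_p = √[μ(2/r₁ − 1/a_t)] = 4537 m/s.
Δv₁ = v_p − v_c1 = 1112 m/s.
At r₂: circular v_c2 = √(μ/r₂) = 1281 m/s; transfer-apoapsis v_a = √[μ(2/r₂ − 1/a_t)] = 635.0 m/s.
Δv₂ = v_c2 − v_a = 646.4 m/s.
Total Δv = Δv₁ + Δv₂ = 1758 m/s.

Δv_total ≈ 1758 m/s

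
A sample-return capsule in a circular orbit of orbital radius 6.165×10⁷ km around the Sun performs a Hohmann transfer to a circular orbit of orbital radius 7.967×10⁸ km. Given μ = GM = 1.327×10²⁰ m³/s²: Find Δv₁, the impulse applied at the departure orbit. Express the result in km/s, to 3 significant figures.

r₁ = 6.165×10⁷ km = 6.165×10¹⁰ m.
r₂ = 7.967×10⁸ km = 7.967×10¹¹ m.
Transfer ellipse a_t = (r₁ + r₂)/2 = 4.292×10¹¹ m.
At r₁: circular v_c1 = √(μ/r₁) = 46390 m/s; transfer-perihelion v_p = √[μ(2/r₁ − 1/a_t)] = 63210 m/s.
Δv₁ = v_p − v_c1 = 16820 m/s.
= 16.82 km/s.

Δv ≈ 16.8 km/s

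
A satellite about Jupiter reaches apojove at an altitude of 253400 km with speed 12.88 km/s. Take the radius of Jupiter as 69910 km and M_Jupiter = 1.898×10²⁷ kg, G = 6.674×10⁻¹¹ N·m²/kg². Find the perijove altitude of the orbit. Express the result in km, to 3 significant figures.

perijove altitude ≈ 16900 km

μ = GM = 6.674×10⁻¹¹ × 1.898×10²⁷ = 1.267×10¹⁷ m³/s².
r_a = 69910 + 253400 = 3.2331×10⁵ km = 3.233×10⁸ m.
Specific energy ε = v²/2 − μ/r = -3.089×10⁸ J/kg, so a = −μ/(2ε) = 2.051×10⁸ m.
The apsides satisfy r_p + r_a = 2a, so the perijove radius is 2a − r_a = 8.683×10⁷ m = 86830 km.
Perijove altitude = 86830 − 69910 = 16920 km.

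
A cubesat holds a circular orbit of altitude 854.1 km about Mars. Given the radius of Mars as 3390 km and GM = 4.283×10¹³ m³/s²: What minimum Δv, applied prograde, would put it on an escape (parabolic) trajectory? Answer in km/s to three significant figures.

Δv ≈ 1.32 km/s

r = 3390 + 854.1 = 4244.1 km = 4.2441×10⁶ m.
Circular speed v_c = √(μ/r) = 3177 m/s.
Escape speed v_esc = √(2μ/r) = √2 × v_c = 4493 m/s.
Δv = v_esc − v_c = 1316 m/s = 1.316 km/s.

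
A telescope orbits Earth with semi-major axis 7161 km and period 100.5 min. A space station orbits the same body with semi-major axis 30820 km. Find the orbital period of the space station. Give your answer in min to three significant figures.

T₂ ≈ 897 min

Kepler's third law: T² ∝ a³, so T₂ = T₁ (a₂/a₁)^(3/2).
a₂/a₁ = 4.304, (a₂/a₁)^(3/2) = 8.929.
T₂ = 100.5 × 8.929 = 897.3 min.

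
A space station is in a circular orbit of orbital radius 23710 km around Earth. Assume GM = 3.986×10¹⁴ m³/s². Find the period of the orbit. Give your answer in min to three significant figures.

r = 23710 km = 2.371×10⁷ m.
Kepler's third law: T = 2π√(r³/μ) = 2π√((2.371×10⁷)³ / 3.986×10¹⁴).
r³/μ = 3.344×10⁷ s², so T = 2π × 5.783×10³ = 3.633×10⁴ s.
Converting: 3.633×10⁴ s ÷ 60.00 = 605.6 min.

T ≈ 606 min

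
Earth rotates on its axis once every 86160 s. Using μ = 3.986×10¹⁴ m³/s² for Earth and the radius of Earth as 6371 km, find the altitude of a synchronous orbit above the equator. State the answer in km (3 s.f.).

A synchronous orbit has period T, so by Kepler's third law a = (μT²/4π²)^(1/3).
μT²/4π² = 3.986×10¹⁴ × (8.616×10⁴)² / 39.48 = 7.495×10²² m³.
a = 4.216×10⁷ m = 42163 km.
Altitude h = a − R = 42163 − 6371 = 35792 km.

h_sync ≈ 35800 km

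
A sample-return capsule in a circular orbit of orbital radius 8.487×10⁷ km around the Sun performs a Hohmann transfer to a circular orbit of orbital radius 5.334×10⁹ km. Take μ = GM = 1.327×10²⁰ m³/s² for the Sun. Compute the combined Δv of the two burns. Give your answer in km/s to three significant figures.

r₁ = 8.487×10⁷ km = 8.487×10¹⁰ m.
r₂ = 5.334×10⁹ km = 5.334×10¹² m.
Transfer ellipse a_t = (r₁ + r₂)/2 = 2.709×10¹² m.
At r₁: circular v_c1 = √(μ/r₁) = 39540 m/s; transfer-perihelion v_p = √[μ(2/r₁ − 1/a_t)] = 55480 m/s.
Δv₁ = v_p − v_c1 = 15940 m/s.
At r₂: circular v_c2 = √(μ/r₂) = 4988 m/s; transfer-aphelion v_a = √[μ(2/r₂ − 1/a_t)] = 882.8 m/s.
Δv₂ = v_c2 − v_a = 4105 m/s.
Total Δv = Δv₁ + Δv₂ = 20040 m/s = 20.04 km/s.

Δv_total ≈ 20.0 km/s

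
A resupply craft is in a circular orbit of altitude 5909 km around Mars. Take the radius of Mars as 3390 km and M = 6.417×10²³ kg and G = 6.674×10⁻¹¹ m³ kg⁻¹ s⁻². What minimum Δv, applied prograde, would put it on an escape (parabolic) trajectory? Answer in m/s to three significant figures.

μ = GM = 6.674×10⁻¹¹ × 6.417×10²³ = 4.283×10¹³ m³/s².
r = 3390 + 5909 = 9299.0 km = 9.2990×10⁶ m.
Circular speed v_c = √(μ/r) = 2146 m/s.
Escape speed v_esc = √(2μ/r) = √2 × v_c = 3035 m/s.
Δv = v_esc − v_c = 888.9 m/s.

Δv ≈ 889 m/s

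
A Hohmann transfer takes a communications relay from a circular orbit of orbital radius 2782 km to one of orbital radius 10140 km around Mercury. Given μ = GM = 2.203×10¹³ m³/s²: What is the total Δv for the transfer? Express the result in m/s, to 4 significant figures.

r₁ = 2782 km = 2.782×10⁶ m.
r₂ = 10140 km = 1.014×10⁷ m.
Transfer ellipse a_t = (r₁ + r₂)/2 = 6.461×10⁶ m.
At r₁: circular v_c1 = √(μ/r₁) = 2814 m/s; transfer-periherm v_p = √[μ(2/r₁ − 1/a_t)] = 3525 m/s.
Δv₁ = v_p − v_c1 = 711.3 m/s.
At r₂: circular v_c2 = √(μ/r₂) = 1474 m/s; transfer-apoherm v_a = √[μ(2/r₂ − 1/a_t)] = 967.2 m/s.
Δv₂ = v_c2 − v_a = 506.8 m/s.
Total Δv = Δv₁ + Δv₂ = 1218 m/s.

Δv_total ≈ 1218 m/s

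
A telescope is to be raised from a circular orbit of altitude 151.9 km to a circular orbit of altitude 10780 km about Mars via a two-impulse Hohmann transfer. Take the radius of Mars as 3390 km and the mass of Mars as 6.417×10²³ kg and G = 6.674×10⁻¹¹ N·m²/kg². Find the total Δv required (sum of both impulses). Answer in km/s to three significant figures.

Δv_total ≈ 1.56 km/s

μ = GM = 6.674×10⁻¹¹ × 6.417×10²³ = 4.283×10¹³ m³/s².
r₁ = 3390 + 151.9 = 3541.9 km = 3.5419×10⁶ m.
r₂ = 3390 + 10780 = 14170 km = 1.4170×10⁷ m.
Transfer ellipse a_t = (r₁ + r₂)/2 = 8.856×10⁶ m.
At r₁: circular v_c1 = √(μ/r₁) = 3477 m/s; transfer-periapsis v_p = √[μ(2/r₁ − 1/a_t)] = 4399 m/s.
Δv₁ = v_p − v_c1 = 921.2 m/s.
At r₂: circular v_c2 = √(μ/r₂) = 1738 m/s; transfer-apoapsis v_a = √[μ(2/r₂ − 1/a_t)] = 1099 m/s.
Δv₂ = v_c2 − v_a = 639.0 m/s.
Total Δv = Δv₁ + Δv₂ = 1560 m/s = 1.560 km/s.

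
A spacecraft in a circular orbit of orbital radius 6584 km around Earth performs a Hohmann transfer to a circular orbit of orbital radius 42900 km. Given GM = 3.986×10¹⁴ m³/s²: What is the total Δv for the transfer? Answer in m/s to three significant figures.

r₁ = 6584 km = 6.584×10⁶ m.
r₂ = 42900 km = 4.290×10⁷ m.
Transfer ellipse a_t = (r₁ + r₂)/2 = 2.474×10⁷ m.
At r₁: circular v_c1 = √(μ/r₁) = 7781 m/s; transfer-perigee v_p = √[μ(2/r₁ − 1/a_t)] = 10250 m/s.
Δv₁ = v_p − v_c1 = 2465 m/s.
At r₂: circular v_c2 = √(μ/r₂) = 3048 m/s; transfer-apogee v_a = √[μ(2/r₂ − 1/a_t)] = 1572 m/s.
Δv₂ = v_c2 − v_a = 1476 m/s.
Total Δv = Δv₁ + Δv₂ = 3941 m/s.

Δv_total ≈ 3940 m/s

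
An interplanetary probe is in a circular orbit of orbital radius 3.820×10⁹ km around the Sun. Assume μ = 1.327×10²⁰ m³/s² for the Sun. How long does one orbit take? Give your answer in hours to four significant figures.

T ≈ 1131000 hours

r = 3.820×10⁹ km = 3.820×10¹² m.
Kepler's third law: T = 2π√(r³/μ) = 2π√((3.820×10¹²)³ / 1.327×10²⁰).
r³/μ = 4.201×10¹⁷ s², so T = 2π × 6.481×10⁸ = 4.072×10⁹ s.
Converting: 4.072×10⁹ s ÷ 3600 = 1.131×10⁶ hours.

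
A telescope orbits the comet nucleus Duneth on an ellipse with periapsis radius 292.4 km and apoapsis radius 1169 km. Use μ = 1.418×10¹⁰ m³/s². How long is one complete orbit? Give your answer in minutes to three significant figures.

T ≈ 549 minutes

Semi-major axis a = (r_p + r_a)/2 = (292.40 + 1169.0)/2 = 730.70 km = 7.307×10⁵ m.
By Kepler's third law T = 2π√(a³/μ) = 2π × 5.245×10³ = 3.296×10⁴ s.
= 549.3 minutes.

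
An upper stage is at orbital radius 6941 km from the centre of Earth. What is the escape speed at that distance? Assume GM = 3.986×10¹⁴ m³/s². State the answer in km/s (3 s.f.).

v_esc ≈ 10.7 km/s

r = 6941 km = 6.941×10⁶ m.
Escape speed v_esc = √(2μ/r) = √(2 × 3.986×10¹⁴ / 6.941×10⁶) = √(1.149×10⁸) = 10720 m/s.
= 10.72 km/s.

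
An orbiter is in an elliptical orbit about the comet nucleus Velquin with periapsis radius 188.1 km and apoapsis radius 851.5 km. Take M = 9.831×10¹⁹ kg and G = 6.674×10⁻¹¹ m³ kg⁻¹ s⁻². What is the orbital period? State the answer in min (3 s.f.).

μ = GM = 6.674×10⁻¹¹ × 9.831×10¹⁹ = 6.561×10⁹ m³/s².
Semi-major axis a = (r_p + r_a)/2 = (188.10 + 851.50)/2 = 519.80 km = 5.198×10⁵ m.
By Kepler's third law T = 2π√(a³/μ) = 2π × 4.627×10³ = 2.907×10⁴ s.
= 484.5 min.

T ≈ 484 min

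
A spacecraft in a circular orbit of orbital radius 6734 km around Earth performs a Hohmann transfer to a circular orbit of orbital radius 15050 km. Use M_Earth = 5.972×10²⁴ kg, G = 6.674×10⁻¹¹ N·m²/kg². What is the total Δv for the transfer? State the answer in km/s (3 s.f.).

μ = GM = 6.674×10⁻¹¹ × 5.972×10²⁴ = 3.986×10¹⁴ m³/s².
r₁ = 6734 km = 6.734×10⁶ m.
r₂ = 15050 km = 1.505×10⁷ m.
Transfer ellipse a_t = (r₁ + r₂)/2 = 1.089×10⁷ m.
At r₁: circular v_c1 = √(μ/r₁) = 7693 m/s; transfer-perigee v_p = √[μ(2/r₁ − 1/a_t)] = 9043 m/s.
Δv₁ = v_p − v_c1 = 1350 m/s.
At r₂: circular v_c2 = √(μ/r₂) = 5146 m/s; transfer-apogee v_a = √[μ(2/r₂ − 1/a_t)] = 4046 m/s.
Δv₂ = v_c2 − v_a = 1100 m/s.
Total Δv = Δv₁ + Δv₂ = 2450 m/s = 2.450 km/s.

Δv_total ≈ 2.45 km/s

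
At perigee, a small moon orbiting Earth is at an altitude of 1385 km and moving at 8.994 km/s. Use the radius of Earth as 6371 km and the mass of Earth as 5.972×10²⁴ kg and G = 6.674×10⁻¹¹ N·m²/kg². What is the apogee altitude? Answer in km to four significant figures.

apogee altitude ≈ 22300 km

μ = GM = 6.674×10⁻¹¹ × 5.972×10²⁴ = 3.986×10¹⁴ m³/s².
r_p = 6371 + 1385 = 7756.0 km = 7.756×10⁶ m.
Specific energy ε = v²/2 − μ/r = -1.094×10⁷ J/kg, so a = −μ/(2ε) = 1.821×10⁷ m.
The apsides satisfy r_p + r_a = 2a, so the apogee radius is 2a − r_p = 2.867×10⁷ m = 28667 km.
Apogee altitude = 28667 − 6371 = 22296 km.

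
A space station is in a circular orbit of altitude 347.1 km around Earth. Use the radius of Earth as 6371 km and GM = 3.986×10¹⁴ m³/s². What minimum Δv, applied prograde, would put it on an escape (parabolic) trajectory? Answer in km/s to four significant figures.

r = 6371 + 347.1 = 6718.1 km = 6.7181×10⁶ m.
Circular speed v_c = √(μ/r) = 7703 m/s.
Escape speed v_esc = √(2μ/r) = √2 × v_c = 10890 m/s.
Δv = v_esc − v_c = 3191 m/s = 3.191 km/s.

Δv ≈ 3.191 km/s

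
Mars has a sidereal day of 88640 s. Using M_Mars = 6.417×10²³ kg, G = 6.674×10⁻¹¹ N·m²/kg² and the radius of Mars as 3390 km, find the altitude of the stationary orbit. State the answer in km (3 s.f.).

μ = GM = 6.674×10⁻¹¹ × 6.417×10²³ = 4.283×10¹³ m³/s².
A synchronous orbit has period T, so by Kepler's third law a = (μT²/4π²)^(1/3).
μT²/4π² = 4.283×10¹³ × (8.864×10⁴)² / 39.48 = 8.524×10²¹ m³.
a = 2.043×10⁷ m = 20427 km.
Altitude h = a − R = 20427 − 3390 = 17037 km.

h_sync ≈ 17000 km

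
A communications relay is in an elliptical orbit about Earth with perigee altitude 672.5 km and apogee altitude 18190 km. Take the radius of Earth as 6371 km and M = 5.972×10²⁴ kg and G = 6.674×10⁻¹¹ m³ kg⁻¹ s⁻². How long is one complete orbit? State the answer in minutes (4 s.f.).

T ≈ 329.5 minutes

μ = GM = 6.674×10⁻¹¹ × 5.972×10²⁴ = 3.986×10¹⁴ m³/s².
r_p = 6371 + 672.5 = 7043.5 km = 7.0435×10⁶ m.
r_a = 6371 + 18190 = 24561 km = 2.4561×10⁷ m.
Semi-major axis a = (r_p + r_a)/2 = (7043.5 + 24561)/2 = 15802 km = 1.580×10⁷ m.
By Kepler's third law T = 2π√(a³/μ) = 2π × 3.146×10³ = 1.977×10⁴ s.
= 329.5 minutes.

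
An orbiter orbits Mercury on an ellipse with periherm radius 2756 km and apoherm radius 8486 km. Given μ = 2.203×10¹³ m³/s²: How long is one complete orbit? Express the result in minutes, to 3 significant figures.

T ≈ 297 minutes

Semi-major axis a = (r_p + r_a)/2 = (2756.0 + 8486.0)/2 = 5621.0 km = 5.621×10⁶ m.
By Kepler's third law T = 2π√(a³/μ) = 2π × 2.839×10³ = 1.784×10⁴ s.
= 297.3 minutes.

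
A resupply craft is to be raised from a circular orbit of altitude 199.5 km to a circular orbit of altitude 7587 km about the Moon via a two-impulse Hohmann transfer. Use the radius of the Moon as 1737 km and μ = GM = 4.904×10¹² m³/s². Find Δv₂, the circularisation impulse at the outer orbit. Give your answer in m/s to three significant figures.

r₁ = 1737 + 199.5 = 1936.5 km = 1.9365×10⁶ m.
r₂ = 1737 + 7587 = 9324.0 km = 9.3240×10⁶ m.
Transfer ellipse a_t = (r₁ + r₂)/2 = 5.630×10⁶ m.
At r₁: circular v_c1 = √(μ/r₁) = 1591 m/s; transfer-perilune v_p = √[μ(2/r₁ − 1/a_t)] = 2048 m/s.
At r₂: circular v_c2 = √(μ/r₂) = 725.2 m/s; transfer-apolune v_a = √[μ(2/r₂ − 1/a_t)] = 425.3 m/s.
Δv₂ = v_c2 − v_a = 299.9 m/s.

Δv ≈ 300 m/s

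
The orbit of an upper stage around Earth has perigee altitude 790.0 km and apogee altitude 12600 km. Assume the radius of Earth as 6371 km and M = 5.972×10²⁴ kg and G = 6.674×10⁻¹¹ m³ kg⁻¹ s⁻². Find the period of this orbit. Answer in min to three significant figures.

μ = GM = 6.674×10⁻¹¹ × 5.972×10²⁴ = 3.986×10¹⁴ m³/s².
r_p = 6371 + 790.0 = 7161.0 km = 7.1610×10⁶ m.
r_a = 6371 + 12600 = 18971 km = 1.8971×10⁷ m.
Semi-major axis a = (r_p + r_a)/2 = (7161.0 + 18971)/2 = 13066 km = 1.307×10⁷ m.
By Kepler's third law T = 2π√(a³/μ) = 2π × 2.366×10³ = 1.486×10⁴ s.
= 247.7 min.

T ≈ 248 min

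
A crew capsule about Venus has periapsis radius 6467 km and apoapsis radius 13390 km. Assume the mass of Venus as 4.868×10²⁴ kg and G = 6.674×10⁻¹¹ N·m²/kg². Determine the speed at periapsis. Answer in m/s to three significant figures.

μ = GM = 6.674×10⁻¹¹ × 4.868×10²⁴ = 3.249×10¹⁴ m³/s².
Semi-major axis a = (r_p + r_a)/2 = 9928.5 km = 9.928×10⁶ m.
Vis-viva: v² = μ(2/r − 1/a) = 3.249×10¹⁴ × (3.093×10⁻⁷ − 1.007×10⁻⁷) = 6.775×10⁷ m²/s².
v = 8231 m/s.

v ≈ 8230 m/s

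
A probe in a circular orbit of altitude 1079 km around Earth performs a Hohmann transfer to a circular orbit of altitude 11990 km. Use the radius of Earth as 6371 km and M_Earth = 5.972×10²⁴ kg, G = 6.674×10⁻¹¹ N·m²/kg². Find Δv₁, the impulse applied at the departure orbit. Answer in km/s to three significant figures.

μ = GM = 6.674×10⁻¹¹ × 5.972×10²⁴ = 3.986×10¹⁴ m³/s².
r₁ = 6371 + 1079 = 7450.0 km = 7.4500×10⁶ m.
r₂ = 6371 + 11990 = 18361 km = 1.8361×10⁷ m.
Transfer ellipse a_t = (r₁ + r₂)/2 = 1.291×10⁷ m.
At r₁: circular v_c1 = √(μ/r₁) = 7314 m/s; transfer-perigee v_p = √[μ(2/r₁ − 1/a_t)] = 8724 m/s.
Δv₁ = v_p − v_c1 = 1410 m/s.
= 1.410 km/s.

Δv ≈ 1.41 km/s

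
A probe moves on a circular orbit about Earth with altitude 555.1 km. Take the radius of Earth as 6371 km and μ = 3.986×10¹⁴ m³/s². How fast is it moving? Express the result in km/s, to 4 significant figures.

r = 6371 + 555.1 = 6926.1 km = 6.9261×10⁶ m.
For a circular orbit v = √(μ/r) = √(3.986×10¹⁴ / 6.926×10⁶) = √(5.755×10⁷) = 7586 m/s.
That is 7.586 km/s.

v ≈ 7.586 km/s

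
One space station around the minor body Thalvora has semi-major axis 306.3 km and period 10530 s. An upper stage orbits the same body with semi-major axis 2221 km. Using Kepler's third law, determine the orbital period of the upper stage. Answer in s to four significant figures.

Kepler's third law: T² ∝ a³, so T₂ = T₁ (a₂/a₁)^(3/2).
a₂/a₁ = 7.251, (a₂/a₁)^(3/2) = 19.53.
T₂ = 10530 × 19.53 = 2.056×10⁵ s.

T₂ ≈ 2.056×10⁵ s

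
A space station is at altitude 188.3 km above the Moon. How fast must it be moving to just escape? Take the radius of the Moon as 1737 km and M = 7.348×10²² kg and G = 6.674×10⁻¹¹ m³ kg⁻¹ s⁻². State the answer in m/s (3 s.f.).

v_esc ≈ 2260 m/s

μ = GM = 6.674×10⁻¹¹ × 7.348×10²² = 4.904×10¹² m³/s².
r = 1737 + 188.3 = 1925.3 km = 1.9253×10⁶ m.
Escape speed v_esc = √(2μ/r) = √(2 × 4.904×10¹² / 1.925×10⁶) = √(5.094×10⁶) = 2257 m/s.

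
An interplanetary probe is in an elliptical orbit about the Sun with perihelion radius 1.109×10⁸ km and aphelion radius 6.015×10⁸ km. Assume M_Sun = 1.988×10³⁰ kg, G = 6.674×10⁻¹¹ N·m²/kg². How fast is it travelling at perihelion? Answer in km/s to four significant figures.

μ = GM = 6.674×10⁻¹¹ × 1.988×10³⁰ = 1.327×10²⁰ m³/s².
Semi-major axis a = (r_p + r_a)/2 = 3.5620×10⁸ km = 3.562×10¹¹ m.
Vis-viva: v² = μ(2/r − 1/a) = 1.327×10²⁰ × (1.803×10⁻¹¹ − 2.807×10⁻¹²) = 2.020×10⁹ m²/s².
v = 44950 m/s = 44.95 km/s.

v ≈ 44.95 km/s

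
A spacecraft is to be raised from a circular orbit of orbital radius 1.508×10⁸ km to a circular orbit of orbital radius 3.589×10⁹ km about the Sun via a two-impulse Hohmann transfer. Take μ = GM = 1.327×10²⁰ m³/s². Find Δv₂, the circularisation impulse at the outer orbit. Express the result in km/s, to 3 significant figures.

Δv ≈ 4.35 km/s

r₁ = 1.508×10⁸ km = 1.508×10¹¹ m.
r₂ = 3.589×10⁹ km = 3.589×10¹² m.
Transfer ellipse a_t = (r₁ + r₂)/2 = 1.870×10¹² m.
At r₁: circular v_c1 = √(μ/r₁) = 29660 m/s; transfer-perihelion v_p = √[μ(2/r₁ − 1/a_t)] = 41100 m/s.
At r₂: circular v_c2 = √(μ/r₂) = 6081 m/s; transfer-aphelion v_a = √[μ(2/r₂ − 1/a_t)] = 1727 m/s.
Δv₂ = v_c2 − v_a = 4354 m/s.
= 4.354 km/s.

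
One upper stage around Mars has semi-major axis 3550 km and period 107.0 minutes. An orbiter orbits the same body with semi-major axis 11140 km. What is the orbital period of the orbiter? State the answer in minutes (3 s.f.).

Kepler's third law: T² ∝ a³, so T₂ = T₁ (a₂/a₁)^(3/2).
a₂/a₁ = 3.138, (a₂/a₁)^(3/2) = 5.559.
T₂ = 107.0 × 5.559 = 594.8 minutes.

T₂ ≈ 595 minutes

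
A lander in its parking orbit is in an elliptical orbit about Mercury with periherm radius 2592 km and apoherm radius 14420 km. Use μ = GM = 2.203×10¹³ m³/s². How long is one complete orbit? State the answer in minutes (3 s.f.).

Semi-major axis a = (r_p + r_a)/2 = (2592.0 + 14420)/2 = 8506.0 km = 8.506×10⁶ m.
By Kepler's third law T = 2π√(a³/μ) = 2π × 5.285×10³ = 3.321×10⁴ s.
= 553.5 minutes.

T ≈ 553 minutes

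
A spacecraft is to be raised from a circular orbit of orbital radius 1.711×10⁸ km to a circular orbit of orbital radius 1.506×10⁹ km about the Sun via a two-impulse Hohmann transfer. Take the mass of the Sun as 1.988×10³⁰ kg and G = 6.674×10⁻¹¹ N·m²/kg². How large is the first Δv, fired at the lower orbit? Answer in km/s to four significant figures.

Δv ≈ 9.472 km/s

μ = GM = 6.674×10⁻¹¹ × 1.988×10³⁰ = 1.327×10²⁰ m³/s².
r₁ = 1.711×10⁸ km = 1.711×10¹¹ m.
r₂ = 1.506×10⁹ km = 1.506×10¹² m.
Transfer ellipse a_t = (r₁ + r₂)/2 = 8.386×10¹¹ m.
At r₁: circular v_c1 = √(μ/r₁) = 27850 m/s; transfer-perihelion v_p = √[μ(2/r₁ − 1/a_t)] = 37320 m/s.
Δv₁ = v_p − v_c1 = 9472 m/s.
= 9.472 km/s.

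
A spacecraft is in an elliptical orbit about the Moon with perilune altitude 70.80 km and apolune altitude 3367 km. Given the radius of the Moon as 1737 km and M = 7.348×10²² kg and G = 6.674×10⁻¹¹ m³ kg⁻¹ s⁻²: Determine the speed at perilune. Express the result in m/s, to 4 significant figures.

μ = GM = 6.674×10⁻¹¹ × 7.348×10²² = 4.904×10¹² m³/s².
r_p = 1737 + 70.80 = 1807.8 km = 1.8078×10⁶ m.
r_a = 1737 + 3367 = 5104.0 km = 5.1040×10⁶ m.
Semi-major axis a = (r_p + r_a)/2 = 3455.9 km = 3.456×10⁶ m.
Vis-viva: v² = μ(2/r − 1/a) = 4.904×10¹² × (1.106×10⁻⁶ − 2.894×10⁻⁷) = 4.006×10⁶ m²/s².
v = 2002 m/s.

v ≈ 2002 m/s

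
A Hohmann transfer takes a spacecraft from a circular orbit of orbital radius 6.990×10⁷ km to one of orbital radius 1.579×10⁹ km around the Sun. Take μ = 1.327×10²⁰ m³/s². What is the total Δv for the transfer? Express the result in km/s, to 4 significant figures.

r₁ = 6.990×10⁷ km = 6.990×10¹⁰ m.
r₂ = 1.579×10⁹ km = 1.579×10¹² m.
Transfer ellipse a_t = (r₁ + r₂)/2 = 8.244×10¹¹ m.
At r₁: circular v_c1 = √(μ/r₁) = 43570 m/s; transfer-perihelion v_p = √[μ(2/r₁ − 1/a_t)] = 60300 m/s.
Δv₁ = v_p − v_c1 = 16730 m/s.
At r₂: circular v_c2 = √(μ/r₂) = 9167 m/s; transfer-aphelion v_a = √[μ(2/r₂ − 1/a_t)] = 2669 m/s.
Δv₂ = v_c2 − v_a = 6498 m/s.
Total Δv = Δv₁ + Δv₂ = 23230 m/s = 23.23 km/s.

Δv_total ≈ 23.23 km/s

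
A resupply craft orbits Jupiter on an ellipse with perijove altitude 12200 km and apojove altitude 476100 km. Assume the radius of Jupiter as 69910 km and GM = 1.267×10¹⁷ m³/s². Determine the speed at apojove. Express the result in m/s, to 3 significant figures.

v ≈ 7790 m/s

r_p = 69910 + 12200 = 82110 km = 8.2110×10⁷ m.
r_a = 69910 + 476100 = 546010 km = 5.4601×10⁸ m.
Semi-major axis a = (r_p + r_a)/2 = 3.1406×10⁵ km = 3.141×10⁸ m.
Vis-viva: v² = μ(2/r − 1/a) = 1.267×10¹⁷ × (3.663×10⁻⁹ − 3.184×10⁻⁹) = 6.067×10⁷ m²/s².
v = 7789 m/s.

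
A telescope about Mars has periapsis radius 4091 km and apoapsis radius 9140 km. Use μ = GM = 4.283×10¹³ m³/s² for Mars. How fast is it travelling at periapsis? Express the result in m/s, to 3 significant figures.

Semi-major axis a = (r_p + r_a)/2 = 6615.5 km = 6.616×10⁶ m.
Vis-viva: v² = μ(2/r − 1/a) = 4.283×10¹³ × (4.889×10⁻⁷ − 1.512×10⁻⁷) = 1.446×10⁷ m²/s².
v = 3803 m/s.

v ≈ 3800 m/s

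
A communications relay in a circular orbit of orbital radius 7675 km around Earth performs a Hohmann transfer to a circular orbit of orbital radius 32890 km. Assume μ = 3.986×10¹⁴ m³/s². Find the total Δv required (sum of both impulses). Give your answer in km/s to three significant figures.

Δv_total ≈ 3.31 km/s

r₁ = 7675 km = 7.675×10⁶ m.
r₂ = 32890 km = 3.289×10⁷ m.
Transfer ellipse a_t = (r₁ + r₂)/2 = 2.028×10⁷ m.
At r₁: circular v_c1 = √(μ/r₁) = 7207 m/s; transfer-perigee v_p = √[μ(2/r₁ − 1/a_t)] = 9177 m/s.
Δv₁ = v_p − v_c1 = 1970 m/s.
At r₂: circular v_c2 = √(μ/r₂) = 3481 m/s; transfer-apogee v_a = √[μ(2/r₂ − 1/a_t)] = 2141 m/s.
Δv₂ = v_c2 − v_a = 1340 m/s.
Total Δv = Δv₁ + Δv₂ = 3310 m/s = 3.310 km/s.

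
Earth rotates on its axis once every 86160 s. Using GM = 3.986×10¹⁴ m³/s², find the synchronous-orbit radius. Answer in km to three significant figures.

r_sync ≈ 42200 km

A synchronous orbit has period T, so by Kepler's third law a = (μT²/4π²)^(1/3).
μT²/4π² = 3.986×10¹⁴ × (8.616×10⁴)² / 39.48 = 7.495×10²² m³.
a = 4.216×10⁷ m = 42163 km.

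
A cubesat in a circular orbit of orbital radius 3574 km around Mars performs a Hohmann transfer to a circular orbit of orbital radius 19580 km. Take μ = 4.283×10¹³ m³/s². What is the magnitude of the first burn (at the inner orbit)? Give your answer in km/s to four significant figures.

Δv ≈ 1.040 km/s

r₁ = 3574 km = 3.574×10⁶ m.
r₂ = 19580 km = 1.958×10⁷ m.
Transfer ellipse a_t = (r₁ + r₂)/2 = 1.158×10⁷ m.
At r₁: circular v_c1 = √(μ/r₁) = 3462 m/s; transfer-periapsis v_p = √[μ(2/r₁ − 1/a_t)] = 4502 m/s.
Δv₁ = v_p − v_c1 = 1040 m/s.
= 1.040 km/s.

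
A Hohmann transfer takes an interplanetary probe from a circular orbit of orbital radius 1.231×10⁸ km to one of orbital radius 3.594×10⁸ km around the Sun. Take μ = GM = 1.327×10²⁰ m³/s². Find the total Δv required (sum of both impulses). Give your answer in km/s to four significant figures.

Δv_total ≈ 12.73 km/s

r₁ = 1.231×10⁸ km = 1.231×10¹¹ m.
r₂ = 3.594×10⁸ km = 3.594×10¹¹ m.
Transfer ellipse a_t = (r₁ + r₂)/2 = 2.412×10¹¹ m.
At r₁: circular v_c1 = √(μ/r₁) = 32830 m/s; transfer-perihelion v_p = √[μ(2/r₁ − 1/a_t)] = 40070 m/s.
Δv₁ = v_p − v_c1 = 7241 m/s.
At r₂: circular v_c2 = √(μ/r₂) = 19220 m/s; transfer-aphelion v_a = √[μ(2/r₂ − 1/a_t)] = 13730 m/s.
Δv₂ = v_c2 − v_a = 5489 m/s.
Total Δv = Δv₁ + Δv₂ = 12730 m/s = 12.73 km/s.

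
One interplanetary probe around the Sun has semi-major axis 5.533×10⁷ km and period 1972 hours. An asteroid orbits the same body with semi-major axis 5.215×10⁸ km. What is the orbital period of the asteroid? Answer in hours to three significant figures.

Kepler's third law: T² ∝ a³, so T₂ = T₁ (a₂/a₁)^(3/2).
a₂/a₁ = 9.425, (a₂/a₁)^(3/2) = 28.94.
T₂ = 1972 × 28.94 = 57060 hours.

T₂ ≈ 57100 hours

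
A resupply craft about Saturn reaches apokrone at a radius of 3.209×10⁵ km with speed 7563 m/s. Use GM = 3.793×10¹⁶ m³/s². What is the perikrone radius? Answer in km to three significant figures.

r_a = 3.209×10⁸ m.
Specific energy ε = v²/2 − μ/r = -8.960×10⁷ J/kg, so a = −μ/(2ε) = 2.117×10⁸ m.
The apsides satisfy r_p + r_a = 2a, so the perikrone radius is 2a − r_a = 1.024×10⁸ m = 1.0243×10⁵ km.

perikrone radius ≈ 1.02×10⁵ km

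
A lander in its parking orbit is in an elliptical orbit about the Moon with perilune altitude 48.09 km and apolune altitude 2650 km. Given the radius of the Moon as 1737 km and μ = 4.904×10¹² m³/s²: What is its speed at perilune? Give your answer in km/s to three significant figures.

r_p = 1737 + 48.09 = 1785.1 km = 1.7851×10⁶ m.
r_a = 1737 + 2650 = 4387.0 km = 4.3870×10⁶ m.
Semi-major axis a = (r_p + r_a)/2 = 3086.0 km = 3.086×10⁶ m.
Vis-viva: v² = μ(2/r − 1/a) = 4.904×10¹² × (1.120×10⁻⁶ − 3.240×10⁻⁷) = 3.905×10⁶ m²/s².
v = 1976 m/s = 1.976 km/s.

v ≈ 1.98 km/s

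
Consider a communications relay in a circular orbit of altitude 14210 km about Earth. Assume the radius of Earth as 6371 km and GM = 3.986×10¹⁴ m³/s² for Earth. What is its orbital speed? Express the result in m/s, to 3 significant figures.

r = 6371 + 14210 = 20581 km = 2.0581×10⁷ m.
For a circular orbit v = √(μ/r) = √(3.986×10¹⁴ / 2.058×10⁷) = √(1.937×10⁷) = 4401 m/s.

v ≈ 4400 m/s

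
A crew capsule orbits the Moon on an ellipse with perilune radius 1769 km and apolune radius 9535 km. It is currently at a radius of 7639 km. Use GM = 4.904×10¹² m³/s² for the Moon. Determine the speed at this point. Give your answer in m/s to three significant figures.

Semi-major axis a = (r_p + r_a)/2 = 5652.0 km = 5.652×10⁶ m.
Vis-viva: v² = μ(2/r − 1/a) = 4.904×10¹² × (2.618×10⁻⁷ − 1.769×10⁻⁷) = 4.163×10⁵ m²/s².
v = 645.2 m/s.

v ≈ 645 m/s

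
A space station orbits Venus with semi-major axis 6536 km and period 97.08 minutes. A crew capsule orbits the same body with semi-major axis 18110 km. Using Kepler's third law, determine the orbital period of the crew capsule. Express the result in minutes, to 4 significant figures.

Kepler's third law: T² ∝ a³, so T₂ = T₁ (a₂/a₁)^(3/2).
a₂/a₁ = 2.771, (a₂/a₁)^(3/2) = 4.612.
T₂ = 97.08 × 4.612 = 447.8 minutes.

T₂ ≈ 447.8 minutes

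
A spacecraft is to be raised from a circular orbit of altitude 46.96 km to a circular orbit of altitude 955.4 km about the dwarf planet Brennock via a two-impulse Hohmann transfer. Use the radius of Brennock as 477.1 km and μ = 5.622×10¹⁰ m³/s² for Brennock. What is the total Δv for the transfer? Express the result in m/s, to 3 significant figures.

Δv_total ≈ 122 m/s

r₁ = 477.1 + 46.96 = 524.06 km = 5.2406×10⁵ m.
r₂ = 477.1 + 955.4 = 1432.5 km = 1.4325×10⁶ m.
Transfer ellipse a_t = (r₁ + r₂)/2 = 9.783×10⁵ m.
At r₁: circular v_c1 = √(μ/r₁) = 327.5 m/s; transfer-periapsis v_p = √[μ(2/r₁ − 1/a_t)] = 396.3 m/s.
Δv₁ = v_p − v_c1 = 68.81 m/s.
At r₂: circular v_c2 = √(μ/r₂) = 198.1 m/s; transfer-apoapsis v_a = √[μ(2/r₂ − 1/a_t)] = 145.0 m/s.
Δv₂ = v_c2 − v_a = 53.11 m/s.
Total Δv = Δv₁ + Δv₂ = 121.9 m/s.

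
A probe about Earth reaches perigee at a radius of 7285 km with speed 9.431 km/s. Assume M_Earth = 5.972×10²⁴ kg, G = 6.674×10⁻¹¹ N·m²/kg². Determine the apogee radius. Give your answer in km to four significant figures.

μ = GM = 6.674×10⁻¹¹ × 5.972×10²⁴ = 3.986×10¹⁴ m³/s².
r_p = 7.285×10⁶ m.
Specific energy ε = v²/2 − μ/r = -1.024×10⁷ J/kg, so a = −μ/(2ε) = 1.946×10⁷ m.
The apsides satisfy r_p + r_a = 2a, so the apogee radius is 2a − r_p = 3.164×10⁷ m = 31640 km.

apogee radius ≈ 31640 km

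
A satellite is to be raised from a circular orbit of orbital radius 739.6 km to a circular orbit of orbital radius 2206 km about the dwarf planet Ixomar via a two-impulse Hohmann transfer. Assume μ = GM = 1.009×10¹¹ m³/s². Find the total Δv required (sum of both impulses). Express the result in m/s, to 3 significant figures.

Δv_total ≈ 145 m/s

r₁ = 739.6 km = 7.396×10⁵ m.
r₂ = 2206 km = 2.206×10⁶ m.
Transfer ellipse a_t = (r₁ + r₂)/2 = 1.473×10⁶ m.
At r₁: circular v_c1 = √(μ/r₁) = 369.4 m/s; transfer-periapsis v_p = √[μ(2/r₁ − 1/a_t)] = 452.0 m/s.
Δv₁ = v_p − v_c1 = 82.68 m/s.
At r₂: circular v_c2 = √(μ/r₂) = 213.9 m/s; transfer-apoapsis v_a = √[μ(2/r₂ − 1/a_t)] = 151.6 m/s.
Δv₂ = v_c2 − v_a = 62.31 m/s.
Total Δv = Δv₁ + Δv₂ = 145.0 m/s.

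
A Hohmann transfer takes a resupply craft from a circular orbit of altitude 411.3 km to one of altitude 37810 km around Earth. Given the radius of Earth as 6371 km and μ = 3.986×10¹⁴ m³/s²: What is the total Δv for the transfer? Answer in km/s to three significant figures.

r₁ = 6371 + 411.3 = 6782.3 km = 6.7823×10⁶ m.
r₂ = 6371 + 37810 = 44181 km = 4.4181×10⁷ m.
Transfer ellipse a_t = (r₁ + r₂)/2 = 2.548×10⁷ m.
At r₁: circular v_c1 = √(μ/r₁) = 7666 m/s; transfer-perigee v_p = √[μ(2/r₁ − 1/a_t)] = 10090 m/s.
Δv₁ = v_p − v_c1 = 2428 m/s.
At r₂: circular v_c2 = √(μ/r₂) = 3004 m/s; transfer-apogee v_a = √[μ(2/r₂ − 1/a_t)] = 1550 m/s.
Δv₂ = v_c2 − v_a = 1454 m/s.
Total Δv = Δv₁ + Δv₂ = 3882 m/s = 3.882 km/s.

Δv_total ≈ 3.88 km/s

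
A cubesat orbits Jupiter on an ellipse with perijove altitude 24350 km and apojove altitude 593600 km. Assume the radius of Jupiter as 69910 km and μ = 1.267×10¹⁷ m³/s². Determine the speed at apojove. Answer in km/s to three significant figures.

r_p = 69910 + 24350 = 94260 km = 9.4260×10⁷ m.
r_a = 69910 + 593600 = 663510 km = 6.6351×10⁸ m.
Semi-major axis a = (r_p + r_a)/2 = 3.7888×10⁵ km = 3.789×10⁸ m.
Vis-viva: v² = μ(2/r − 1/a) = 1.267×10¹⁷ × (3.014×10⁻⁹ − 2.639×10⁻⁹) = 4.751×10⁷ m²/s².
v = 6892 m/s = 6.892 km/s.

v ≈ 6.89 km/s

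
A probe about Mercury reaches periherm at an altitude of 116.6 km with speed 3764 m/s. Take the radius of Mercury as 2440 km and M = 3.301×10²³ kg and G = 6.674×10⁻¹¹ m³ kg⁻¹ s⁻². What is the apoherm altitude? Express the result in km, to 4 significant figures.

apoherm altitude ≈ 9371 km

μ = GM = 6.674×10⁻¹¹ × 3.301×10²³ = 2.203×10¹³ m³/s².
r_p = 2440 + 116.6 = 2556.6 km = 2.557×10⁶ m.
Specific energy ε = v²/2 − μ/r = -1.533×10⁶ J/kg, so a = −μ/(2ε) = 7.184×10⁶ m.
The apsides satisfy r_p + r_a = 2a, so the apoherm radius is 2a − r_p = 1.181×10⁷ m = 11811 km.
Apoherm altitude = 11811 − 2440 = 9370.7 km.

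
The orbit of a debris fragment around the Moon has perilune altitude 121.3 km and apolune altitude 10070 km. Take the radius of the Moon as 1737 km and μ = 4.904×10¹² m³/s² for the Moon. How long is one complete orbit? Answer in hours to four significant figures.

T ≈ 14.08 hours

r_p = 1737 + 121.3 = 1858.3 km = 1.8583×10⁶ m.
r_a = 1737 + 10070 = 11807 km = 1.1807×10⁷ m.
Semi-major axis a = (r_p + r_a)/2 = (1858.3 + 11807)/2 = 6832.6 km = 6.833×10⁶ m.
By Kepler's third law T = 2π√(a³/μ) = 2π × 8.065×10³ = 5.067×10⁴ s.
= 14.08 hours.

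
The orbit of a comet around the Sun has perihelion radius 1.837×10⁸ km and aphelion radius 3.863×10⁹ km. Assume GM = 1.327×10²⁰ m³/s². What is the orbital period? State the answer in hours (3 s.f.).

T ≈ 436000 hours

Semi-major axis a = (r_p + r_a)/2 = (1.8370×10⁸ + 3.8630×10⁹)/2 = 2.0234×10⁹ km = 2.023×10¹² m.
By Kepler's third law T = 2π√(a³/μ) = 2π × 2.498×10⁸ = 1.570×10⁹ s.
= 4.361×10⁵ hours.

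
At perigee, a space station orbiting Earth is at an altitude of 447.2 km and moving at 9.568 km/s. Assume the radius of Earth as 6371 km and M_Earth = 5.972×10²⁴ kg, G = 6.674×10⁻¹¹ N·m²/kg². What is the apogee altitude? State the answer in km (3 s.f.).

μ = GM = 6.674×10⁻¹¹ × 5.972×10²⁴ = 3.986×10¹⁴ m³/s².
r_p = 6371 + 447.2 = 6818.2 km = 6.818×10⁶ m.
Specific energy ε = v²/2 − μ/r = -1.268×10⁷ J/kg, so a = −μ/(2ε) = 1.571×10⁷ m.
The apsides satisfy r_p + r_a = 2a, so the apogee radius is 2a − r_p = 2.461×10⁷ m = 24606 km.
Apogee altitude = 24606 − 6371 = 18235 km.

apogee altitude ≈ 18200 km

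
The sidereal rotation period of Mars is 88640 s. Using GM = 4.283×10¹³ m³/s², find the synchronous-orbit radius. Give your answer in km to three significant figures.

A synchronous orbit has period T, so by Kepler's third law a = (μT²/4π²)^(1/3).
μT²/4π² = 4.283×10¹³ × (8.864×10⁴)² / 39.48 = 8.524×10²¹ m³.
a = 2.043×10⁷ m = 20428 km.

r_sync ≈ 20400 km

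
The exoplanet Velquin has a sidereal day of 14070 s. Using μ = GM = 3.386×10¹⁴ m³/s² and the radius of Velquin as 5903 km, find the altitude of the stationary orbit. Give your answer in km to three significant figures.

h_sync ≈ 6030 km

A synchronous orbit has period T, so by Kepler's third law a = (μT²/4π²)^(1/3).
μT²/4π² = 3.386×10¹⁴ × (1.407×10⁴)² / 39.48 = 1.698×10²¹ m³.
a = 1.193×10⁷ m = 11930 km.
Altitude h = a − R = 11930 − 5903 = 6026.9 km.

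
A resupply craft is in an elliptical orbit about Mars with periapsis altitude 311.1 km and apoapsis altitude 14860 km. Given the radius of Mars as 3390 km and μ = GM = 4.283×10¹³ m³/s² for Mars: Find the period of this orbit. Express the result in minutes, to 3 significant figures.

T ≈ 582 minutes

r_p = 3390 + 311.1 = 3701.1 km = 3.7011×10⁶ m.
r_a = 3390 + 14860 = 18250 km = 1.8250×10⁷ m.
Semi-major axis a = (r_p + r_a)/2 = (3701.1 + 18250)/2 = 10976 km = 1.098×10⁷ m.
By Kepler's third law T = 2π√(a³/μ) = 2π × 5.556×10³ = 3.491×10⁴ s.
= 581.8 minutes.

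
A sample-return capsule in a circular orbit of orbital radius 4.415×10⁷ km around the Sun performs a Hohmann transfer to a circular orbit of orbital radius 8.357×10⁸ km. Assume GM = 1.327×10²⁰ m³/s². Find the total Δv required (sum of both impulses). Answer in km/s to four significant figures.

r₁ = 4.415×10⁷ km = 4.415×10¹⁰ m.
r₂ = 8.357×10⁸ km = 8.357×10¹¹ m.
Transfer ellipse a_t = (r₁ + r₂)/2 = 4.399×10¹¹ m.
At r₁: circular v_c1 = √(μ/r₁) = 54820 m/s; transfer-perihelion v_p = √[μ(2/r₁ − 1/a_t)] = 75560 m/s.
Δv₁ = v_p − v_c1 = 20740 m/s.
At r₂: circular v_c2 = √(μ/r₂) = 12600 m/s; transfer-aphelion v_a = √[μ(2/r₂ − 1/a_t)] = 3992 m/s.
Δv₂ = v_c2 − v_a = 8609 m/s.
Total Δv = Δv₁ + Δv₂ = 29350 m/s = 29.35 km/s.

Δv_total ≈ 29.35 km/s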